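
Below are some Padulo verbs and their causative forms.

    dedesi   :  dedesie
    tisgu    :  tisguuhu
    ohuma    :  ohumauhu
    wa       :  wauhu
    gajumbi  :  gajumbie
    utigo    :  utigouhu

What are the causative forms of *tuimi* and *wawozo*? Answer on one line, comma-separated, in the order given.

The pattern is front/back vowel harmony: -e when the last vowel of the stem is a front vowel (*dedesi*, *gajumbi*); -uhu when the last vowel of the stem is a back vowel (*tisgu*, *ohuma*, *wa*, *utigo*).
*tuimi*: last vowel = /i/, a front vowel → -e → *tuimie*.
*wawozo*: last vowel = /o/, a back vowel → -uhu → *wawozouhu*.

tuimie, wawozouhu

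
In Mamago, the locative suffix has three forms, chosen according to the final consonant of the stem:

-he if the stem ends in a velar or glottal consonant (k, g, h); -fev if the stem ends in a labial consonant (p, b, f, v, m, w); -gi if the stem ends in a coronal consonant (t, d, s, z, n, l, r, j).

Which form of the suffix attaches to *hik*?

*hik*: final consonant = /k/, velar/glottal → -he.

-he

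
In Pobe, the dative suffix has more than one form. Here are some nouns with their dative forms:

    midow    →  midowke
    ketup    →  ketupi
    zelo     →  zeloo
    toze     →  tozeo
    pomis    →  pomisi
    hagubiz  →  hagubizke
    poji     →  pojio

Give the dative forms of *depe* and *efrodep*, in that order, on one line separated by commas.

The pattern is voicing of the final sound: -i when the stem ends in a voiceless consonant (*ketup*, *pomis*); -ke when the stem ends in a voiced consonant (*midow*, *hagubiz*); -o when the stem ends in a vowel (*zelo*, *toze*, *poji*).
The final sound of *depe* is /e/, which is a vowel, so the suffix is -o, giving *depeo*.
The final sound of *efrodep* is /p/, which is a voiceless consonant, so the suffix is -i, giving *efrodepi*.

depeo, efrodepi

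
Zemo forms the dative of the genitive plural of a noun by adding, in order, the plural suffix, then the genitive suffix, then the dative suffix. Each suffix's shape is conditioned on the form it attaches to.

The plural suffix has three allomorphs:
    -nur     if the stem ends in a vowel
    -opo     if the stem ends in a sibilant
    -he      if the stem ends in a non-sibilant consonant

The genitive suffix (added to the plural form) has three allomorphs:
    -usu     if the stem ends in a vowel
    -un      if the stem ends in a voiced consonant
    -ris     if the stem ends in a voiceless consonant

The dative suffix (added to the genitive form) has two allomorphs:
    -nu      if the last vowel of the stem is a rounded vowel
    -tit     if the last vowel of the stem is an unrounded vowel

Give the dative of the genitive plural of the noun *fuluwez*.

fuluwezopousunu

Since the final sound of *fuluwez* is /z/ (a sibilant), it takes -opo, giving *fuluwezopo*.
Since the final sound of the plural form *fuluwezopo* is /o/ (a vowel), it takes -usu, giving *fuluwezopousu*.
Since the last vowel of the genitive form *fuluwezopousu* is /u/ (a rounded vowel), it takes -nu, giving *fuluwezopousunu*.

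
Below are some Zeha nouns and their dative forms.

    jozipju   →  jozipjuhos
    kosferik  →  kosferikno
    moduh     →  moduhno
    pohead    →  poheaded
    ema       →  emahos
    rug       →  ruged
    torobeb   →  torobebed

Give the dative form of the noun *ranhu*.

ranhuhos

Looking at the final sound of each stem: -no when the stem ends in a voiceless consonant (*kosferik*, *moduh*); -ed when the stem ends in a voiced consonant (*pohead*, *rug*, *torobeb*); -hos when the stem ends in a vowel (*jozipju*, *ema*).
Since the final sound of *ranhu* is /u/ (a vowel), it takes -hos, giving *ranhuhos*.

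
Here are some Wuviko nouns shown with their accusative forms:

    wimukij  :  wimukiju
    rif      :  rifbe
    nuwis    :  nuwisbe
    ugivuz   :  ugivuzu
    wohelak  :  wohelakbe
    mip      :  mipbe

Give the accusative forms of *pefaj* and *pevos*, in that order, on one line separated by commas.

Looking at the final consonant of each stem: -be when the stem ends in a voiceless consonant (*rif*, *nuwis*, *wohelak*, *mip*); -u when the stem ends in a voiced consonant (*wimukij*, *ugivuz*).
*pefaj* — final consonant /j/ (voiced) → -u → *pefaju*.
Since the final consonant of *pevos* is /s/ (voiceless), it takes -be, giving *pevosbe*.

pefaju, pevosbe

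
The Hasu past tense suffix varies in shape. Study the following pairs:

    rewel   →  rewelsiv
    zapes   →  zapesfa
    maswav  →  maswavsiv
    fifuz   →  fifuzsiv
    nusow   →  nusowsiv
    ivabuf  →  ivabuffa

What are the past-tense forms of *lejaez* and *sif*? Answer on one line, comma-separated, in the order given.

lejaezsiv, siffa

The alternation tracks the final consonant of the stem — -fa when the stem ends in a voiceless consonant (*zapes*, *ivabuf*); -siv when the stem ends in a voiced consonant (*rewel*, *maswav*, *fifuz*, *nusow*).
The final consonant of *lejaez* is /z/, which is voiced, so the suffix is -siv, giving *lejaezsiv*.
Since the final consonant of *sif* is /f/ (voiceless), it takes -fa, giving *siffa*.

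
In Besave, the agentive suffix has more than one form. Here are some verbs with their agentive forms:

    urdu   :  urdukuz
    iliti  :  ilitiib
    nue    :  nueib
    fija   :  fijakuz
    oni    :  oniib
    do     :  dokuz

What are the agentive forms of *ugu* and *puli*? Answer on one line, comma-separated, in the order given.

The suffix is conditioned by the last vowel: -ib when the last vowel of the stem is a front vowel (*iliti*, *nue*, *oni*); -kuz when the last vowel of the stem is a back vowel (*urdu*, *fija*, *do*).
Since the last vowel of *ugu* is /u/ (a back vowel), it takes -kuz, giving *ugukuz*.
Since the last vowel of *puli* is /i/ (a front vowel), it takes -ib, giving *puliib*.

ugukuz, puliib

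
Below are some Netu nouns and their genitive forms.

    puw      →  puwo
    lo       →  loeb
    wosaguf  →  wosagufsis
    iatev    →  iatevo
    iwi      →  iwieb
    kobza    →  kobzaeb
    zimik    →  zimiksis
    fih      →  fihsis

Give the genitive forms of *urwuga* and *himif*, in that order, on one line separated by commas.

Looking at the final sound of each stem: -sis when the stem ends in a voiceless consonant (*wosaguf*, *zimik*, *fih*); -o when the stem ends in a voiced consonant (*puw*, *iatev*); -eb when the stem ends in a vowel (*lo*, *iwi*, *kobza*).
*urwuga* — final sound /a/ (a vowel) → -eb → *urwugaeb*.
*himif*: final sound = /f/, a voiceless consonant → -sis → *himifsis*.

urwugaeb, himifsis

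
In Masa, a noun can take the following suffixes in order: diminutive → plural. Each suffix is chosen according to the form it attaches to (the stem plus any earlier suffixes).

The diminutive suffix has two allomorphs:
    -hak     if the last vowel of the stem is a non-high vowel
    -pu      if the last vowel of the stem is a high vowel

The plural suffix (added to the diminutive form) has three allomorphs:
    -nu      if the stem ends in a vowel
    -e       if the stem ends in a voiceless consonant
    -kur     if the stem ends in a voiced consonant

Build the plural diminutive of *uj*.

ujpunu

*uj* — last vowel /u/ (a high vowel) → -pu → *ujpu*.
The final sound of the diminutive form *ujpu* is /u/, which is a vowel, so the plural suffix is -nu, giving *ujpunu*.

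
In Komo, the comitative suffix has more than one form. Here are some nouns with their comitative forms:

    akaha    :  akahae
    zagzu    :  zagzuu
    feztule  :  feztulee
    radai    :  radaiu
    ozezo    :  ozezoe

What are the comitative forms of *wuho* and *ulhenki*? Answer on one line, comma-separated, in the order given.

The pattern is height harmony: -u when the last vowel of the stem is a high vowel (*zagzu*, *radai*); -e when the last vowel of the stem is a non-high vowel (*akaha*, *feztule*, *ozezo*).
*wuho*: last vowel = /o/, a non-high vowel → -e → *wuhoe*.
*ulhenki* — last vowel /i/ (a high vowel) → -u → *ulhenkiu*.

wuhoe, ulhenkiu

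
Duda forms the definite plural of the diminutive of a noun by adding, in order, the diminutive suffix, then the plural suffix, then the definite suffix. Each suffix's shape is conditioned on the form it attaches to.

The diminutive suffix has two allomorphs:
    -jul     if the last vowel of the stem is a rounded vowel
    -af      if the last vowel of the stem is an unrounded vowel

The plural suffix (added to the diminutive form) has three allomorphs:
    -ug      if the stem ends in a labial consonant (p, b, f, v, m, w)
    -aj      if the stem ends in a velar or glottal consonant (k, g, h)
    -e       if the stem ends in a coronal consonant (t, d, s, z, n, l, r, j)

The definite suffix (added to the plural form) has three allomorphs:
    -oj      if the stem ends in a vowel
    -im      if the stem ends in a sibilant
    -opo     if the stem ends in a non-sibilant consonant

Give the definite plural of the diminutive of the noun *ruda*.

*ruda* — last vowel /a/ (an unrounded vowel) → -af → *rudaaf*.
The final consonant of the diminutive form *rudaaf* is /f/, which is labial, so the plural suffix is -ug, giving *rudaafug*.
The plural form *rudaafug* — final sound /g/ (a non-sibilant consonant) → -opo → *rudaafugopo*.

rudaafugopo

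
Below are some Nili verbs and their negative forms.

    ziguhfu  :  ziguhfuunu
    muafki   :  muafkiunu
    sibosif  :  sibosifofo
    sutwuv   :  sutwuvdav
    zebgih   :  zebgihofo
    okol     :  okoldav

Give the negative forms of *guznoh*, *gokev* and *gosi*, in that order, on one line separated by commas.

guznohofo, gokevdav, gosiunu

The pattern is voicing of the final sound: -ofo when the stem ends in a voiceless consonant (*sibosif*, *zebgih*); -dav when the stem ends in a voiced consonant (*sutwuv*, *okol*); -unu when the stem ends in a vowel (*ziguhfu*, *muafki*).
Since the final sound of *guznoh* is /h/ (a voiceless consonant), it takes -ofo, giving *guznohofo*.
*gokev* — final sound /v/ (a voiced consonant) → -dav → *gokevdav*.
Since the final sound of *gosi* is /i/ (a vowel), it takes -unu, giving *gosiunu*.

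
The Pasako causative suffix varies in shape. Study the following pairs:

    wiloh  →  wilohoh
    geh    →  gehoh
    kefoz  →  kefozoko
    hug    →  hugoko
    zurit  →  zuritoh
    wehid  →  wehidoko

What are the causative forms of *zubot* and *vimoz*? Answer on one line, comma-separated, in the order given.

Looking at the final consonant of each stem: -oh when the stem ends in a voiceless consonant (*wiloh*, *geh*, *zurit*); -oko when the stem ends in a voiced consonant (*kefoz*, *hug*, *wehid*).
*zubot* — final consonant /t/ (voiceless) → -oh → *zubotoh*.
*vimoz* — final consonant /z/ (voiced) → -oko → *vimozoko*.

zubotoh, vimozoko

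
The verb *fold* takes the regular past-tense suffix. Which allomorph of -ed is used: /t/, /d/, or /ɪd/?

The stem *fold* ends in /t/ or /d/.
The -ed suffix is realized as /ɪd/ after /t, d/; as /t/ after other voiceless consonants; and as /d/ after other voiced sounds.
So -ed on *fold* is pronounced /ɪd/.

/ɪd/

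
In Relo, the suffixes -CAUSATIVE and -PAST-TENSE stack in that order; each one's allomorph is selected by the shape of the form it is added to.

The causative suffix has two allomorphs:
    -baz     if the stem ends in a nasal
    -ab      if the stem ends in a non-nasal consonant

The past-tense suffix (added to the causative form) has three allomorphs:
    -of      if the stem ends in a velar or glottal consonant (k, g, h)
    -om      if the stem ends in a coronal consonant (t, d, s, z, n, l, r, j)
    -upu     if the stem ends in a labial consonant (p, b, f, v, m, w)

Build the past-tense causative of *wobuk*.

The final consonant of *wobuk* is /k/, which is non-nasal, so the causative suffix is -ab, giving *wobukab*.
The causative form *wobukab* — final consonant /b/ (labial) → -upu → *wobukabupu*.

wobukabupu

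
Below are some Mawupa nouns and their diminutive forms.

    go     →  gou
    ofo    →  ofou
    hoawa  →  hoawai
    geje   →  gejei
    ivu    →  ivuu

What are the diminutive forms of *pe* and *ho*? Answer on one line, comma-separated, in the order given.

pei, hou

The alternation tracks the last vowel of the stem — -u when the last vowel of the stem is a rounded vowel (*go*, *ofo*, *ivu*); -i when the last vowel of the stem is an unrounded vowel (*hoawa*, *geje*).
*pe* — last vowel /e/ (an unrounded vowel) → -i → *pei*.
*ho*: last vowel = /o/, a rounded vowel → -u → *hou*.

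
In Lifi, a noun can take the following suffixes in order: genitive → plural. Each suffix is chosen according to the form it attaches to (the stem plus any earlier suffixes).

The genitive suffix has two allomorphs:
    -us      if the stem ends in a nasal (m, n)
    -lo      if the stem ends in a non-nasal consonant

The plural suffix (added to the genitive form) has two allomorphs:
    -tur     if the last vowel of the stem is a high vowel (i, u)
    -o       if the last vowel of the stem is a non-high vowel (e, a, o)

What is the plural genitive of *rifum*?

*rifum*: final consonant = /m/, a nasal → -us → *rifumus*.
The last vowel of the genitive form *rifumus* is /u/, which is a high vowel, so the plural suffix is -tur, giving *rifumustur*.

rifumustur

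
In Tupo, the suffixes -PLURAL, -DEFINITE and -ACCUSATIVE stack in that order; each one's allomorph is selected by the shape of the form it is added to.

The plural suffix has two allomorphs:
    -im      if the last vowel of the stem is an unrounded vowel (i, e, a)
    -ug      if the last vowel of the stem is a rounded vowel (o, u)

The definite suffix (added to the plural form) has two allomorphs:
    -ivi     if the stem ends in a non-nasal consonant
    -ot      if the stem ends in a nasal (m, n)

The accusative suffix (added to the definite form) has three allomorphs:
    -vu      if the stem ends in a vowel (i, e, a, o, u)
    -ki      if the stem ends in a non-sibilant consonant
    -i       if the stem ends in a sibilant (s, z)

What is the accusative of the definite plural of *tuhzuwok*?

tuhzuwokugivivu

*tuhzuwok* — last vowel /o/ (a rounded vowel) → -ug → *tuhzuwokug*.
The plural form *tuhzuwokug* — final consonant /g/ (non-nasal) → -ivi → *tuhzuwokugivi*.
The definite form *tuhzuwokugivi*: final sound = /i/, a vowel → -vu → *tuhzuwokugivivu*.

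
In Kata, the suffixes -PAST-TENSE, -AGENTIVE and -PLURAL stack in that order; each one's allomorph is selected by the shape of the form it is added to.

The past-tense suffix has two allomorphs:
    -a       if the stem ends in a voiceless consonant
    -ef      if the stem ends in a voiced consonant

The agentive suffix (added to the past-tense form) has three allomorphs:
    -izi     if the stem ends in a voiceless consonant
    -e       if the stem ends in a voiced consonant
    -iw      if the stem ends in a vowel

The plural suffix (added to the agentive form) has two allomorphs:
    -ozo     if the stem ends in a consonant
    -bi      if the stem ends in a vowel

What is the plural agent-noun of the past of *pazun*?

pazunefizibi

*pazun* — final consonant /n/ (voiced) → -ef → *pazunef*.
Since the final sound of the past-tense form *pazunef* is /f/ (a voiceless consonant), it takes -izi, giving *pazunefizi*.
The final sound of the agentive form *pazunefizi* is /i/, which is a vowel, so the plural suffix is -bi, giving *pazunefizibi*.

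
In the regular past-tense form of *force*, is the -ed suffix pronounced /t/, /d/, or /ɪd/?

/t/

The stem *force* ends in a voiceless consonant other than /t/.
The -ed suffix is realized as /ɪd/ after /t, d/; as /t/ after other voiceless consonants; and as /d/ after other voiced sounds.
So -ed on *force* is pronounced /t/.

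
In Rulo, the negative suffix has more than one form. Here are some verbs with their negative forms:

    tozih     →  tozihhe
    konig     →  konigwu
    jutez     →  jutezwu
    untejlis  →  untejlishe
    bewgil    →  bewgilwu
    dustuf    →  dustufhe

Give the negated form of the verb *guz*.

Looking at the final consonant of each stem: -he when the stem ends in a voiceless consonant (*tozih*, *untejlis*, *dustuf*); -wu when the stem ends in a voiced consonant (*konig*, *jutez*, *bewgil*).
*guz* — final consonant /z/ (voiced) → -wu → *guzwu*.

guzwu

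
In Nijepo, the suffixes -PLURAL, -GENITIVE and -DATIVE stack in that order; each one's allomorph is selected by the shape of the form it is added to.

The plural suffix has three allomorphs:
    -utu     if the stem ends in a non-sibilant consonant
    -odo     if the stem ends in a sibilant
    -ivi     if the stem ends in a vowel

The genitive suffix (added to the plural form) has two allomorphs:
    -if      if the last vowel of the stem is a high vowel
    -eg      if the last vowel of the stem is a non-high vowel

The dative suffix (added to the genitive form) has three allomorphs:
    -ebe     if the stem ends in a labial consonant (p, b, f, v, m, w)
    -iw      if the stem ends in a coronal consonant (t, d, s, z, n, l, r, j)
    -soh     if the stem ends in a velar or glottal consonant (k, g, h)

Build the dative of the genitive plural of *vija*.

*vija*: final sound = /a/, a vowel → -ivi → *vijaivi*.
The plural form *vijaivi*: last vowel = /i/, a high vowel → -if → *vijaiviif*.
The final consonant of the genitive form *vijaiviif* is /f/, which is labial, so the dative suffix is -ebe, giving *vijaiviifebe*.

vijaiviifebe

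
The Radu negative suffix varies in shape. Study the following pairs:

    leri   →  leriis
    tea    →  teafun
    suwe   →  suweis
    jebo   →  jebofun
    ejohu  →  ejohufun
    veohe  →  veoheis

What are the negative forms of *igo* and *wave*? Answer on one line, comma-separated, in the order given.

Looking at the last vowel of each stem: -is when the last vowel of the stem is a front vowel (*leri*, *suwe*, *veohe*); -fun when the last vowel of the stem is a back vowel (*tea*, *jebo*, *ejohu*).
*igo* — last vowel /o/ (a back vowel) → -fun → *igofun*.
The last vowel of *wave* is /e/, which is a front vowel, so the suffix is -is, giving *waveis*.

igofun, waveis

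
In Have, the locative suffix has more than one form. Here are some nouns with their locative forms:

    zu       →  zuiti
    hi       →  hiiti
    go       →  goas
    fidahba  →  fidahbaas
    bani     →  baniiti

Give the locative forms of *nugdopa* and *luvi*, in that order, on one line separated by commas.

nugdopaas, luviiti

The suffix is conditioned by the last vowel: -iti when the last vowel of the stem is a high vowel (*zu*, *hi*, *bani*); -as when the last vowel of the stem is a non-high vowel (*go*, *fidahba*).
*nugdopa*: last vowel = /a/, a non-high vowel → -as → *nugdopaas*.
*luvi*: last vowel = /i/, a high vowel → -iti → *luviiti*.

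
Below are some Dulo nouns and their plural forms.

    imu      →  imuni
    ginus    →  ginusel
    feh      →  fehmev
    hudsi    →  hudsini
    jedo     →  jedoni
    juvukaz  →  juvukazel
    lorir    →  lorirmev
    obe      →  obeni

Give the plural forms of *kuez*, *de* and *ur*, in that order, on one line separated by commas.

kuezel, deni, urmev

The alternation tracks the final sound of the stem — -el when the stem ends in a sibilant (*ginus*, *juvukaz*); -mev when the stem ends in a non-sibilant consonant (*feh*, *lorir*); -ni when the stem ends in a vowel (*imu*, *hudsi*, *jedo*, *obe*).
Since the final sound of *kuez* is /z/ (a sibilant), it takes -el, giving *kuezel*.
Since the final sound of *de* is /e/ (a vowel), it takes -ni, giving *deni*.
*ur*: final sound = /r/, a non-sibilant consonant → -mev → *urmev*.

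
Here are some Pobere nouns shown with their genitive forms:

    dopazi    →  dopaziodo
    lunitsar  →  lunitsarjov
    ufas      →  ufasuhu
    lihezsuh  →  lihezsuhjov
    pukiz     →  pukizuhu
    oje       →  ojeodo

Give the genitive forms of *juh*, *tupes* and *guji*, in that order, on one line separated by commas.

juhjov, tupesuhu, gujiodo

The pattern is sibilance of the final sound: -uhu when the stem ends in a sibilant (*ufas*, *pukiz*); -jov when the stem ends in a non-sibilant consonant (*lunitsar*, *lihezsuh*); -odo when the stem ends in a vowel (*dopazi*, *oje*).
*juh*: final sound = /h/, a non-sibilant consonant → -jov → *juhjov*.
Since the final sound of *tupes* is /s/ (a sibilant), it takes -uhu, giving *tupesuhu*.
The final sound of *guji* is /i/, which is a vowel, so the suffix is -odo, giving *gujiodo*.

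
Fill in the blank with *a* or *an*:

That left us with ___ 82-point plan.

an

The indefinite article is chosen by the initial *sound* of the following word, not its spelling.
The number *82* is spoken "eighty-…", beginning with /ˈeɪti/ — a vowel sound.
So the article is *an*: That left us with an 82-point plan.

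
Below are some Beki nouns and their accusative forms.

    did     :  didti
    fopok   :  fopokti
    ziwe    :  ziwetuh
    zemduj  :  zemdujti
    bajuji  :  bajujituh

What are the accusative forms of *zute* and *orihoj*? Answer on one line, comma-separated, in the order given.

The alternation tracks the final sound of the stem — -ti when the stem ends in a consonant (*did*, *fopok*, *zemduj*); -tuh when the stem ends in a vowel (*ziwe*, *bajuji*).
The final sound of *zute* is /e/, which is a vowel, so the suffix is -tuh, giving *zutetuh*.
Since the final sound of *orihoj* is /j/ (a consonant), it takes -ti, giving *orihojti*.

zutetuh, orihojti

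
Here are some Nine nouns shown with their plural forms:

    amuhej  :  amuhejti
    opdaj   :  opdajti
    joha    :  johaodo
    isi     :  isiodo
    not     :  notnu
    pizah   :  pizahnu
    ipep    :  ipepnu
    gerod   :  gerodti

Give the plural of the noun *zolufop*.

Looking at the final sound of each stem: -nu when the stem ends in a voiceless consonant (*not*, *pizah*, *ipep*); -ti when the stem ends in a voiced consonant (*amuhej*, *opdaj*, *gerod*); -odo when the stem ends in a vowel (*joha*, *isi*).
*zolufop* — final sound /p/ (a voiceless consonant) → -nu → *zolufopnu*.

zolufopnu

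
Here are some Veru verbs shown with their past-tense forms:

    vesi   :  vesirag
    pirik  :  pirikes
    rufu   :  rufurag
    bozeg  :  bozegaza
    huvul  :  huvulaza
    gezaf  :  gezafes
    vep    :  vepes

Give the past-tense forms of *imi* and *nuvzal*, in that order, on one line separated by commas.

imirag, nuvzalaza

The suffix is conditioned by the final sound: -es when the stem ends in a voiceless consonant (*pirik*, *gezaf*, *vep*); -aza when the stem ends in a voiced consonant (*bozeg*, *huvul*); -rag when the stem ends in a vowel (*vesi*, *rufu*).
Since the final sound of *imi* is /i/ (a vowel), it takes -rag, giving *imirag*.
*nuvzal*: final sound = /l/, a voiced consonant → -aza → *nuvzalaza*.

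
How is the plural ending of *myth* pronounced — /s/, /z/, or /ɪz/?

/s/

The stem *myth* ends in a voiceless non-sibilant consonant.
The plural suffix surfaces as /ɪz/ after sibilants, /s/ after other voiceless consonants, and /z/ after other voiced sounds.
So the plural -s on *myth* is pronounced /s/.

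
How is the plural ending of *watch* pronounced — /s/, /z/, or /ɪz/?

The stem *watch* ends in a sibilant (/s, z, ʃ, ʒ, tʃ, dʒ/).
The plural suffix surfaces as /ɪz/ after sibilants, /s/ after other voiceless consonants, and /z/ after other voiced sounds.
So the plural -s on *watch* is pronounced /ɪz/.

/ɪz/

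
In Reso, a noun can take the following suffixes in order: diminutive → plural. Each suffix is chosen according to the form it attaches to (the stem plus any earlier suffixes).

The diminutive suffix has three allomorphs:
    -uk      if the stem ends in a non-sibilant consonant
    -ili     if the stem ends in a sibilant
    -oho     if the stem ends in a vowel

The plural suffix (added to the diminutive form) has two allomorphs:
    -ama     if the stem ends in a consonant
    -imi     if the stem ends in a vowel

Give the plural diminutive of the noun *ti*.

tiohoimi

*ti* — final sound /i/ (a vowel) → -oho → *tioho*.
The diminutive form *tioho* — final sound /o/ (a vowel) → -imi → *tiohoimi*.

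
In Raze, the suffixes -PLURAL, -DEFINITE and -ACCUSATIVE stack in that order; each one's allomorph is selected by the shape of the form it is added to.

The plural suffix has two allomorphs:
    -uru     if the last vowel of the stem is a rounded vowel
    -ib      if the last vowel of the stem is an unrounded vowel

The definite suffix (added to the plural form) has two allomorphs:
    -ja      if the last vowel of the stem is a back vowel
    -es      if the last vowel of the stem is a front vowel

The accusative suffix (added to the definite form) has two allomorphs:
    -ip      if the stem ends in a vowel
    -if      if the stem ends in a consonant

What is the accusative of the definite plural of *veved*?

vevedibesif

The last vowel of *veved* is /e/, which is an unrounded vowel, so the plural suffix is -ib, giving *vevedib*.
The last vowel of the plural form *vevedib* is /i/, which is a front vowel, so the definite suffix is -es, giving *vevedibes*.
The definite form *vevedibes*: final sound = /s/, a consonant → -if → *vevedibesif*.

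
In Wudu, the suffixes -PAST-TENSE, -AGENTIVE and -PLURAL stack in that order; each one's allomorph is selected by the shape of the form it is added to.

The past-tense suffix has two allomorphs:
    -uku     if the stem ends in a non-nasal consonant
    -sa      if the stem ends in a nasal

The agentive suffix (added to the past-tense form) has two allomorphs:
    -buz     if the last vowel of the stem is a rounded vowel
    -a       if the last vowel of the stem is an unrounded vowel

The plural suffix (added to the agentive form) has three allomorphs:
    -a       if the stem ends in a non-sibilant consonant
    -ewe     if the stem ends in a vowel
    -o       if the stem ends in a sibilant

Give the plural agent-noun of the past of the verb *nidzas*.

Since the final consonant of *nidzas* is /s/ (non-nasal), it takes -uku, giving *nidzasuku*.
The past-tense form *nidzasuku*: last vowel = /u/, a rounded vowel → -buz → *nidzasukubuz*.
The agentive form *nidzasukubuz* — final sound /z/ (a sibilant) → -o → *nidzasukubuzo*.

nidzasukubuzo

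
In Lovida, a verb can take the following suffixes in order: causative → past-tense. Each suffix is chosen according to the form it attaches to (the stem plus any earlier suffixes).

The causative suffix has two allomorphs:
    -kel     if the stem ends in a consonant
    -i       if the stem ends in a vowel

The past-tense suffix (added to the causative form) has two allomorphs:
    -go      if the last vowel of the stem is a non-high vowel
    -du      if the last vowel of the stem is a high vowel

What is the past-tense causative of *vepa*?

The final sound of *vepa* is /a/, which is a vowel, so the causative suffix is -i, giving *vepai*.
Since the last vowel of the causative form *vepai* is /i/ (a high vowel), it takes -du, giving *vepaidu*.

vepaidu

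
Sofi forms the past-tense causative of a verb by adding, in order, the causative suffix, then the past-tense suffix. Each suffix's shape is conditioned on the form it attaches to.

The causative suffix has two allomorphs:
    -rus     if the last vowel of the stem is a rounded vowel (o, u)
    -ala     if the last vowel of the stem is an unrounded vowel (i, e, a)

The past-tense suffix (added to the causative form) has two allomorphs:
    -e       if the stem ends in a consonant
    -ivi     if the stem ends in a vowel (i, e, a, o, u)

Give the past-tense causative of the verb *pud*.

pudruse

Since the last vowel of *pud* is /u/ (a rounded vowel), it takes -rus, giving *pudrus*.
The final sound of the causative form *pudrus* is /s/, which is a consonant, so the past-tense suffix is -e, giving *pudruse*.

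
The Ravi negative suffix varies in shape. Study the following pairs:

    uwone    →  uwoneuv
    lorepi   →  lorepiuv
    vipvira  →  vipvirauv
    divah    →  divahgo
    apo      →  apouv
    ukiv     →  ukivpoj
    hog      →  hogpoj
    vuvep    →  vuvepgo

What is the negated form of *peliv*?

Looking at the final sound of each stem: -go when the stem ends in a voiceless consonant (*divah*, *vuvep*); -poj when the stem ends in a voiced consonant (*ukiv*, *hog*); -uv when the stem ends in a vowel (*uwone*, *lorepi*, *vipvira*, *apo*).
*peliv* — final sound /v/ (a voiced consonant) → -poj → *pelivpoj*.

pelivpoj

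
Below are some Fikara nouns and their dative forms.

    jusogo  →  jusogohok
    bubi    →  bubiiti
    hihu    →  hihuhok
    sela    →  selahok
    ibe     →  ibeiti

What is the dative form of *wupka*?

The pattern is front/back vowel harmony: -iti when the last vowel of the stem is a front vowel (*bubi*, *ibe*); -hok when the last vowel of the stem is a back vowel (*jusogo*, *hihu*, *sela*).
Since the last vowel of *wupka* is /a/ (a back vowel), it takes -hok, giving *wupkahok*.

wupkahok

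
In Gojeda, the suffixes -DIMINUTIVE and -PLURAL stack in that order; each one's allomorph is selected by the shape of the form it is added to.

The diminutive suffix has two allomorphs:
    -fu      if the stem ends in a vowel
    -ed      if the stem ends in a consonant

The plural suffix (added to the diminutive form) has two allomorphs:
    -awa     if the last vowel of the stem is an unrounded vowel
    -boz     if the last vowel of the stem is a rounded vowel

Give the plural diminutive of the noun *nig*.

*nig*: final sound = /g/, a consonant → -ed → *niged*.
The diminutive form *niged*: last vowel = /e/, an unrounded vowel → -awa → *nigedawa*.

nigedawa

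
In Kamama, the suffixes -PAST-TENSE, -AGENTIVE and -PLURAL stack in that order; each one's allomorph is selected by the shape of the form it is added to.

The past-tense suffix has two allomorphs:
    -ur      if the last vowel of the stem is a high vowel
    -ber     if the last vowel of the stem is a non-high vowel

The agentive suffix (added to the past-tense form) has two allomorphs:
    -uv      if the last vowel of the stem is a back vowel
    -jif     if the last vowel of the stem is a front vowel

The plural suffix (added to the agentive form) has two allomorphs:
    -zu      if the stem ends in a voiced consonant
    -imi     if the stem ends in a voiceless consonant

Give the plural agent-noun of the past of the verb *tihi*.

*tihi* — last vowel /i/ (a high vowel) → -ur → *tihiur*.
Since the last vowel of the past-tense form *tihiur* is /u/ (a back vowel), it takes -uv, giving *tihiuruv*.
The final consonant of the agentive form *tihiuruv* is /v/, which is voiced, so the plural suffix is -zu, giving *tihiuruvzu*.

tihiuruvzu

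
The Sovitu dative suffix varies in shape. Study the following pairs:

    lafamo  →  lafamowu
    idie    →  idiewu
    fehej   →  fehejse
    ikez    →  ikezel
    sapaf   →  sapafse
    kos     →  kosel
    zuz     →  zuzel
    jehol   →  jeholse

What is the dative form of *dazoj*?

The alternation tracks the final sound of the stem — -el when the stem ends in a sibilant (*ikez*, *kos*, *zuz*); -se when the stem ends in a non-sibilant consonant (*fehej*, *sapaf*, *jehol*); -wu when the stem ends in a vowel (*lafamo*, *idie*).
Since the final sound of *dazoj* is /j/ (a non-sibilant consonant), it takes -se, giving *dazojse*.

dazojse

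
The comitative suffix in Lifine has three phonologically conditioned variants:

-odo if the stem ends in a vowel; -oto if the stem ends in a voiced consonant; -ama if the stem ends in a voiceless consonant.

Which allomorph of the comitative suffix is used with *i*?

The final sound of *i* is /i/, which is a vowel, so the suffix is -odo.

-odo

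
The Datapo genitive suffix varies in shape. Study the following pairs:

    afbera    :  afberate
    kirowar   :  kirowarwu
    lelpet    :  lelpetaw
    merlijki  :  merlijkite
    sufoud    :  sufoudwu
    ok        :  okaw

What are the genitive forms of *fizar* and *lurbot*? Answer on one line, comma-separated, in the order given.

Looking at the final sound of each stem: -aw when the stem ends in a voiceless consonant (*lelpet*, *ok*); -wu when the stem ends in a voiced consonant (*kirowar*, *sufoud*); -te when the stem ends in a vowel (*afbera*, *merlijki*).
Since the final sound of *fizar* is /r/ (a voiced consonant), it takes -wu, giving *fizarwu*.
Since the final sound of *lurbot* is /t/ (a voiceless consonant), it takes -aw, giving *lurbotaw*.

fizarwu, lurbotaw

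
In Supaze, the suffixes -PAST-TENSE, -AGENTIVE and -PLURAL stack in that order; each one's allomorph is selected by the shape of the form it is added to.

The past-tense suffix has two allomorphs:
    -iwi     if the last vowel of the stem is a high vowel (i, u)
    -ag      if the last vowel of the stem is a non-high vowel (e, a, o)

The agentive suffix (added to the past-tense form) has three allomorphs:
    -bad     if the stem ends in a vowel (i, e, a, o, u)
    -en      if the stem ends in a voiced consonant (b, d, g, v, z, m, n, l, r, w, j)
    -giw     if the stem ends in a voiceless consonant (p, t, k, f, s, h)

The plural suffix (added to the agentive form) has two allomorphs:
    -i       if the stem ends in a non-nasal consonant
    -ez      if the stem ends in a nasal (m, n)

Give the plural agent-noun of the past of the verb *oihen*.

oihenagenez

Since the last vowel of *oihen* is /e/ (a non-high vowel), it takes -ag, giving *oihenag*.
The past-tense form *oihenag* — final sound /g/ (a voiced consonant) → -en → *oihenagen*.
The agentive form *oihenagen* — final consonant /n/ (a nasal) → -ez → *oihenagenez*.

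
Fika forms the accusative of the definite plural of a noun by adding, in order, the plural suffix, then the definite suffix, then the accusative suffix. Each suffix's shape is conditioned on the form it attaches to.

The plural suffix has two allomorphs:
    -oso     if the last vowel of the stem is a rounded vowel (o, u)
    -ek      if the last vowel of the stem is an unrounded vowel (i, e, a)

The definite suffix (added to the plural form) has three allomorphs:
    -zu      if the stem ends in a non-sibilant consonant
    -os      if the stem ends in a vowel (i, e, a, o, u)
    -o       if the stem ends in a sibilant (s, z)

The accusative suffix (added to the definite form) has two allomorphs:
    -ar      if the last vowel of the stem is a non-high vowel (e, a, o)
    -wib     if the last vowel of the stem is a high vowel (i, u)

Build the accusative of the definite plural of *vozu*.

Since the last vowel of *vozu* is /u/ (a rounded vowel), it takes -oso, giving *vozuoso*.
Since the final sound of the plural form *vozuoso* is /o/ (a vowel), it takes -os, giving *vozuosoos*.
The definite form *vozuosoos* — last vowel /o/ (a non-high vowel) → -ar → *vozuosoosar*.

vozuosoosar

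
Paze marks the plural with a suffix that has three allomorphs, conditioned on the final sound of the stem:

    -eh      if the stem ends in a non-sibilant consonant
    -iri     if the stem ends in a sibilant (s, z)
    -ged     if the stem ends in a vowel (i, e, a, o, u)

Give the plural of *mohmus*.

*mohmus*: final sound = /s/, a sibilant → -iri → *mohmusiri*.

mohmusiri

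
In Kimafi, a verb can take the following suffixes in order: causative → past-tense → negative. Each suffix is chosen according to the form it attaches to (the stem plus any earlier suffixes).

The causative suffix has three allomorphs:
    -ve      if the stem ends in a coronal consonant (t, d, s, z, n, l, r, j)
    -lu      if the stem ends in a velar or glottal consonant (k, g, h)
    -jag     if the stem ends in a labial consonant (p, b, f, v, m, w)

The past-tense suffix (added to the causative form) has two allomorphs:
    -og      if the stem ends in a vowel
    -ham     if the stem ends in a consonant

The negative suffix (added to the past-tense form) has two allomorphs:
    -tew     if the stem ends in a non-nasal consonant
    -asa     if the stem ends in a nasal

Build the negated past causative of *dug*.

dugluogtew

Since the final consonant of *dug* is /g/ (velar/glottal), it takes -lu, giving *duglu*.
Since the final sound of the causative form *duglu* is /u/ (a vowel), it takes -og, giving *dugluog*.
The past-tense form *dugluog* — final consonant /g/ (non-nasal) → -tew → *dugluogtew*.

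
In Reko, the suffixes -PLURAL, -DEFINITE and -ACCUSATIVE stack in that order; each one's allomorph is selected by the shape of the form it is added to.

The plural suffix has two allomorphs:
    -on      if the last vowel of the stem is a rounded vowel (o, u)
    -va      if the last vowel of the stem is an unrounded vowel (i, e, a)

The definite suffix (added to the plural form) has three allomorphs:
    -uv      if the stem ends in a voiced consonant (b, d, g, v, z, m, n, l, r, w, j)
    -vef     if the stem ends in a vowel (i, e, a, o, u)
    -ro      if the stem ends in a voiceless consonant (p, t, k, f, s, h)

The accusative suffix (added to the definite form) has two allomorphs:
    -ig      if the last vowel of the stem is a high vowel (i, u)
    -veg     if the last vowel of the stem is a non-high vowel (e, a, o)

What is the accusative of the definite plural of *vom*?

vomonuvig

The last vowel of *vom* is /o/, which is a rounded vowel, so the plural suffix is -on, giving *vomon*.
Since the final sound of the plural form *vomon* is /n/ (a voiced consonant), it takes -uv, giving *vomonuv*.
Since the last vowel of the definite form *vomonuv* is /u/ (a high vowel), it takes -ig, giving *vomonuvig*.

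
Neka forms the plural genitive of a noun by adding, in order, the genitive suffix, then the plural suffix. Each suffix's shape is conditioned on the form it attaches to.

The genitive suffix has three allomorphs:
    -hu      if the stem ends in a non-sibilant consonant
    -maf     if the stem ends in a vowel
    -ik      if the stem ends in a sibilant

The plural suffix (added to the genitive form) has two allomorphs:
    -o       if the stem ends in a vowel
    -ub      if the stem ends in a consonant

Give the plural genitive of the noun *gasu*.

gasumafub

*gasu*: final sound = /u/, a vowel → -maf → *gasumaf*.
The genitive form *gasumaf* — final sound /f/ (a consonant) → -ub → *gasumafub*.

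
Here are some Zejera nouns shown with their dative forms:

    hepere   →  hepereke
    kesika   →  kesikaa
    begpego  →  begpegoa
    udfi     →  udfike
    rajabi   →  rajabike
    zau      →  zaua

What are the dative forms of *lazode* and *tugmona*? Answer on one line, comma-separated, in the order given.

The pattern is front/back vowel harmony: -ke when the last vowel of the stem is a front vowel (*hepere*, *udfi*, *rajabi*); -a when the last vowel of the stem is a back vowel (*kesika*, *begpego*, *zau*).
*lazode* — last vowel /e/ (a front vowel) → -ke → *lazodeke*.
*tugmona* — last vowel /a/ (a back vowel) → -a → *tugmonaa*.

lazodeke, tugmonaa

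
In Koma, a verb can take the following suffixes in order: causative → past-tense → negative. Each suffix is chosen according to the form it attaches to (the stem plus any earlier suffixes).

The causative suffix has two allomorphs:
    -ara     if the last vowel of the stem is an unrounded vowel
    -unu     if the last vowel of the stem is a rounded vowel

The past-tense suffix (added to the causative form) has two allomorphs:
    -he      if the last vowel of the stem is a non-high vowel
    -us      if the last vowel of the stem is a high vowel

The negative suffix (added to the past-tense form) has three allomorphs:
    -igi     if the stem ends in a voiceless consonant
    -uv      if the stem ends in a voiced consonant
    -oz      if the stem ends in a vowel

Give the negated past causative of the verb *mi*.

Since the last vowel of *mi* is /i/ (an unrounded vowel), it takes -ara, giving *miara*.
The causative form *miara* — last vowel /a/ (a non-high vowel) → -he → *miarahe*.
The past-tense form *miarahe*: final sound = /e/, a vowel → -oz → *miaraheoz*.

miaraheoz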